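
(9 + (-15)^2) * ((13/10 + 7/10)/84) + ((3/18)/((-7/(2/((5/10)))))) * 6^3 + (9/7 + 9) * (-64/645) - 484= -752531/1505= -500.02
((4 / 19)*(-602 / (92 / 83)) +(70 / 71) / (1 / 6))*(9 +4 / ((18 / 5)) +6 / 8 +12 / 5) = -4014988901 / 2792430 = -1437.81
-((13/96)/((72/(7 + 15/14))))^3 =-3170044709/906139986296832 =-0.00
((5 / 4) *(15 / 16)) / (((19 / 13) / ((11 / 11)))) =0.80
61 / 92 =0.66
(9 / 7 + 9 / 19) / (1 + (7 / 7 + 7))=26 / 133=0.20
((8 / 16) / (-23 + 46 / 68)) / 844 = -17 / 640596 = -0.00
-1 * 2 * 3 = -6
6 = 6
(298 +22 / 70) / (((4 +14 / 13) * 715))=10441 / 127050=0.08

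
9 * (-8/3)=-24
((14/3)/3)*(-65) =-910/9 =-101.11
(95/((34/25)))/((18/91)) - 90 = 161045/612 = 263.15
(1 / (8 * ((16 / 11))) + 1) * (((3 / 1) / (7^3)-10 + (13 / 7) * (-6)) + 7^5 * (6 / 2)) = 1201457203 / 21952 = 54731.10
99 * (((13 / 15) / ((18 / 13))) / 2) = 1859 / 60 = 30.98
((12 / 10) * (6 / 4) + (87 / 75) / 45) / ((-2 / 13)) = -13351 / 1125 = -11.87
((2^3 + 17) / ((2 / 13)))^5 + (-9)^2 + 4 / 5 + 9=18129541030153 / 160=113309631438.46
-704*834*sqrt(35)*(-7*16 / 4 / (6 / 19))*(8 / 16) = 26029696*sqrt(35) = 153993758.27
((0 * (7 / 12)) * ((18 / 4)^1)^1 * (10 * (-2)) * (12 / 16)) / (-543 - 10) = 0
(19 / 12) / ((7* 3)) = 19 / 252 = 0.08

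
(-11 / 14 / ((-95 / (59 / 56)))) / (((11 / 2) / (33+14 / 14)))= 1003 / 18620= 0.05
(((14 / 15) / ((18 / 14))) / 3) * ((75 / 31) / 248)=245 / 103788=0.00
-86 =-86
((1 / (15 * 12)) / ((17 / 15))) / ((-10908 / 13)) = -13 / 2225232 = -0.00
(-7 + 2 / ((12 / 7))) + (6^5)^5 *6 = 1023490369077469249501 / 6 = 170581728179578208250.17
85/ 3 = 28.33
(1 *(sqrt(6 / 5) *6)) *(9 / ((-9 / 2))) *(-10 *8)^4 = -98304000 *sqrt(30) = -538433182.93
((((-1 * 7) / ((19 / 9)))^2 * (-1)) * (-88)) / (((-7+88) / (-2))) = -23.89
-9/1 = -9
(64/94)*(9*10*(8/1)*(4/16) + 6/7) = 40512/329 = 123.14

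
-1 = -1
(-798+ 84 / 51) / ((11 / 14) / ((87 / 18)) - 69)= 1374107 / 118779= 11.57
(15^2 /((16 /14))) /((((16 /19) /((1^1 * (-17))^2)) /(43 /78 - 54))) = -12018288975 /3328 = -3611264.72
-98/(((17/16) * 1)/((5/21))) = -1120/51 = -21.96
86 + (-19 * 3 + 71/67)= 30.06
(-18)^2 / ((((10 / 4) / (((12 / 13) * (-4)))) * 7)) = -31104 / 455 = -68.36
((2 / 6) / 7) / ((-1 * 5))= -1 / 105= -0.01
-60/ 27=-20/ 9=-2.22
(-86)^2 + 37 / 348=2573845 / 348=7396.11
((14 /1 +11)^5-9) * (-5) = -48828080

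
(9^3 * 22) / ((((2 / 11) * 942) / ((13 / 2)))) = 382239 / 628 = 608.66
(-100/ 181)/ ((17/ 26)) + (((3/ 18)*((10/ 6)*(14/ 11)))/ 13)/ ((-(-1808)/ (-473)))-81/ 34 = -2105289133/ 650896272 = -3.23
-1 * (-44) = 44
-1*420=-420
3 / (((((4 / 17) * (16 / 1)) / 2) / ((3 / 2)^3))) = 1377 / 256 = 5.38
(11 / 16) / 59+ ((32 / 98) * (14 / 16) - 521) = -3440803 / 6608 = -520.70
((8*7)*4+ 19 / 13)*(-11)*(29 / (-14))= 934989 / 182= 5137.30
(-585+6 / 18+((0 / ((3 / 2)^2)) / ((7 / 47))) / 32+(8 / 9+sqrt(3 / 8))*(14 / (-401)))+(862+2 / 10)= 5007529 / 18045 - 7*sqrt(6) / 802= 277.48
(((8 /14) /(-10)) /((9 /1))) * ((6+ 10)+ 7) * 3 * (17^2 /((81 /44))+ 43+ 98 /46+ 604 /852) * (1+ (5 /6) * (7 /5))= -348770981 /1811565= -192.52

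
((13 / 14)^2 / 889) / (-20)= -169 / 3484880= -0.00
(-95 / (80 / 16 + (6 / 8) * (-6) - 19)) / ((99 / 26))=4940 / 3663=1.35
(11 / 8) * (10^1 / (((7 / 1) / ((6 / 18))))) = 55 / 84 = 0.65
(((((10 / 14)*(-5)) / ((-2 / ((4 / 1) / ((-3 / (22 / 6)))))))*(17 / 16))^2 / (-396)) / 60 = -397375 / 109734912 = -0.00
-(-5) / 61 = 5 / 61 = 0.08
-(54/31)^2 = -2916/961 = -3.03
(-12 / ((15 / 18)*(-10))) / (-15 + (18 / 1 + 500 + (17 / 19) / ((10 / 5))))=0.00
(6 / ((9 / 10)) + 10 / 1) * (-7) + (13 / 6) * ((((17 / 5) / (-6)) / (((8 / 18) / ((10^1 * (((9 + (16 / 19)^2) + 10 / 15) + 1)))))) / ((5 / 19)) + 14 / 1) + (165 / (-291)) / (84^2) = -16652003461 / 13004208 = -1280.51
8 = 8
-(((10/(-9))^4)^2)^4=-100000000000000000000000000000000/3433683820292512484657849089281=-29.12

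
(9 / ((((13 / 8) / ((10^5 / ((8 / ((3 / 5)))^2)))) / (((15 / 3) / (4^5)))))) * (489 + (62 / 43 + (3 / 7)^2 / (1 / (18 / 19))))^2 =19529201588206640625 / 5333589544192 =3661549.40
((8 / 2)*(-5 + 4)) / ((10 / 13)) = -26 / 5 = -5.20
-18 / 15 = -6 / 5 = -1.20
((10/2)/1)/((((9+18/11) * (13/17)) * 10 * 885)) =187/2692170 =0.00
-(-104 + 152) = -48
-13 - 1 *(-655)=642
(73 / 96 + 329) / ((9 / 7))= 221599 / 864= 256.48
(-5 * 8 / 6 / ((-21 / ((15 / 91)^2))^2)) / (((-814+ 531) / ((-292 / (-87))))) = 0.00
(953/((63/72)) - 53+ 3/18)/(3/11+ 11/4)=957550/2793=342.84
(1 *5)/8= 5/8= 0.62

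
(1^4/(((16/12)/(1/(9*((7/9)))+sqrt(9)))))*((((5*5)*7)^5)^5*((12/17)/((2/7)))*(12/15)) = 9433577001994743595495620525070989970117807388305664062500/17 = 554916294234984917382095300000000000000000000000000000000.00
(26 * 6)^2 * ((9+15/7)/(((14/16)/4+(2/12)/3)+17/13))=7106890752/41461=171411.47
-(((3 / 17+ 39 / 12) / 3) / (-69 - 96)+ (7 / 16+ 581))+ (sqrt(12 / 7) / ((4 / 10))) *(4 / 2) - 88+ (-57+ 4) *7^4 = -17223476053 / 134640+ 10 *sqrt(21) / 7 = -127915.88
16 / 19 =0.84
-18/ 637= -0.03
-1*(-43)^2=-1849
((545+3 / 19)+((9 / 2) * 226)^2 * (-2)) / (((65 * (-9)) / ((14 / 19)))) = 550096736 / 211185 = 2604.81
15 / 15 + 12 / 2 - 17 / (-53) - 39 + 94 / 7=-18.25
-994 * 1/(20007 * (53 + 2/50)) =-12425/13264641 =-0.00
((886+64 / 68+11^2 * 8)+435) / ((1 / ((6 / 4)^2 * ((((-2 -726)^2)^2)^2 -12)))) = 6910457500780086895651583541 / 17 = 406497500045887464450093200.00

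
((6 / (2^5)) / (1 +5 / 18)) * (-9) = -243 / 184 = -1.32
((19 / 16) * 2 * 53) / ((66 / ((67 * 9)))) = 202407 / 176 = 1150.04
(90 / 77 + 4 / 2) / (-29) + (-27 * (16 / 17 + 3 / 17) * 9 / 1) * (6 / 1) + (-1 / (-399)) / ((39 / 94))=-137520303460 / 84387303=-1629.63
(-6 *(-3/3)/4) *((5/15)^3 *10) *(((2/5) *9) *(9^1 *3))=54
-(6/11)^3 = -216/1331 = -0.16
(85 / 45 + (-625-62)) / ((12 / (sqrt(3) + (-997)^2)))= -56750649.76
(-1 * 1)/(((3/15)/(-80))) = 400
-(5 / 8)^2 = -25 / 64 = -0.39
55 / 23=2.39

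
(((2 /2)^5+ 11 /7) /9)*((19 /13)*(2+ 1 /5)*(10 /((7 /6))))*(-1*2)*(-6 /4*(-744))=-11195712 /637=-17575.69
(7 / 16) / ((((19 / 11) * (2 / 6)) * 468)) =77 / 47424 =0.00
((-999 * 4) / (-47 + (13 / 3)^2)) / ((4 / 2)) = 70.80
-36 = -36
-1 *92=-92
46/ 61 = 0.75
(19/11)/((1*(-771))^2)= 19/6538851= 0.00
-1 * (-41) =41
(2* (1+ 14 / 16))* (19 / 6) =95 / 8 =11.88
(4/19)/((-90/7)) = -14/855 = -0.02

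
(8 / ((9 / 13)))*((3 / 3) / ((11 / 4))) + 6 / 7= 3506 / 693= 5.06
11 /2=5.50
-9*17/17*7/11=-5.73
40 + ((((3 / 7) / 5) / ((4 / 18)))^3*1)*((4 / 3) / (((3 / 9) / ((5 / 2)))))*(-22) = 469487 / 17150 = 27.38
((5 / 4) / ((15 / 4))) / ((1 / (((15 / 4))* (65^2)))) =21125 / 4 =5281.25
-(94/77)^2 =-8836/5929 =-1.49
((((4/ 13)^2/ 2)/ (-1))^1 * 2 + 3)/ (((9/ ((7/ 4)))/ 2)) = 3437/ 3042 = 1.13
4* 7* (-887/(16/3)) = -4656.75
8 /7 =1.14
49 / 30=1.63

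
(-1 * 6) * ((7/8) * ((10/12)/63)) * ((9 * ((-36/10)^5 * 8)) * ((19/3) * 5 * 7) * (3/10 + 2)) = 963364752/625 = 1541383.60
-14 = -14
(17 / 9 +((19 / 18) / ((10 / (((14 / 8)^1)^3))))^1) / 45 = 28277 / 518400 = 0.05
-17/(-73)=17/73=0.23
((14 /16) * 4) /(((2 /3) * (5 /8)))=42 /5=8.40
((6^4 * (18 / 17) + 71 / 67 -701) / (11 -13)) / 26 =-191436 / 14807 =-12.93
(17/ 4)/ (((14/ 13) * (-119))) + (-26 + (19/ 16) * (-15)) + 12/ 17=-574967/ 13328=-43.14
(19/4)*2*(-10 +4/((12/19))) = -209/6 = -34.83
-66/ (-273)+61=5573/ 91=61.24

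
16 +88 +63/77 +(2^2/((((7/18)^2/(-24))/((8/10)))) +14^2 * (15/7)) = 17.00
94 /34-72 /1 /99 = 381 /187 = 2.04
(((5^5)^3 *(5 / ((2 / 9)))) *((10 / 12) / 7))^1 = 2288818359375 / 28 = 81743512834.82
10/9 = 1.11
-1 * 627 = -627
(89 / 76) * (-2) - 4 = -241 / 38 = -6.34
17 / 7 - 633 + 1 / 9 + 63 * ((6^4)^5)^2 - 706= 53055585824670780515252379680945947 / 63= 842152155947155246273847300000000.00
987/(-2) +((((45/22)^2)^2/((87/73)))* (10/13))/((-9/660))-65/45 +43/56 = -334519516655/252900648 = -1322.73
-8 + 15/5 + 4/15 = -71/15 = -4.73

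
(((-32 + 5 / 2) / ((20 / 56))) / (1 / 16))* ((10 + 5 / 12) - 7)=-67732 / 15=-4515.47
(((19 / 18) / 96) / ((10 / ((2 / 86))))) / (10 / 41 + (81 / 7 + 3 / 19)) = 103607 / 48513081600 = 0.00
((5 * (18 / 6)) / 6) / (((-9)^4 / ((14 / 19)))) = 35 / 124659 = 0.00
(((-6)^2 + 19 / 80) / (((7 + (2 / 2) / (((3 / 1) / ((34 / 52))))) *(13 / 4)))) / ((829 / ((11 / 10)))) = 0.00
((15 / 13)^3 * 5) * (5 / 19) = 84375 / 41743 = 2.02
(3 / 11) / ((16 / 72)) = 1.23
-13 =-13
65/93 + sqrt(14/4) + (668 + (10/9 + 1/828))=sqrt(14)/2 + 5730905/8556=671.68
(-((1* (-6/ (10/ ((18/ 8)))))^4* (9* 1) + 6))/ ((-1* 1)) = 5742969/ 160000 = 35.89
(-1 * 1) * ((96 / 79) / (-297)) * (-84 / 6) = -448 / 7821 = -0.06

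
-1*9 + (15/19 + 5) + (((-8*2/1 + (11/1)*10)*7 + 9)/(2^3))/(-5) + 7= -9793/760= -12.89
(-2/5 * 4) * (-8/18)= 32/45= 0.71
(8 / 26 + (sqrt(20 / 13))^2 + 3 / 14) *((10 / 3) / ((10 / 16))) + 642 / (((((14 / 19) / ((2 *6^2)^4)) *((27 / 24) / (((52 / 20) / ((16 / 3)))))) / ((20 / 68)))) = 2984240095.96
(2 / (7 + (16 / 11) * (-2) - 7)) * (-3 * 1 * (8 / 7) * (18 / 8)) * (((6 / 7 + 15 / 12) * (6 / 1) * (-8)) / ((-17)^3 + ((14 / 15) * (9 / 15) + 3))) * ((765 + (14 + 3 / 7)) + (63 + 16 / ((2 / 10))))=2828650275 / 28065632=100.79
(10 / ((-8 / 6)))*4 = -30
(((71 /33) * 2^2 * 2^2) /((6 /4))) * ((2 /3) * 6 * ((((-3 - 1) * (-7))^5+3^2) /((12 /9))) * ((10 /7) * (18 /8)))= 293264824080 /77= 3808634078.96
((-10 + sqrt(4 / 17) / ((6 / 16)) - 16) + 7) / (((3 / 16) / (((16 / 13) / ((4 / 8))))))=-232.45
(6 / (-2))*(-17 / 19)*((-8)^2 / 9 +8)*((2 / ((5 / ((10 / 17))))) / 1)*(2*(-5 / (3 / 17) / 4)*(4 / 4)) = -135.20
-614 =-614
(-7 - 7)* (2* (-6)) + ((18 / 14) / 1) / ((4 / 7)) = 681 / 4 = 170.25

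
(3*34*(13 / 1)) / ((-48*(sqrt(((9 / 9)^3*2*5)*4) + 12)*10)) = -51 / 160 + 17*sqrt(10) / 320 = -0.15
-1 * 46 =-46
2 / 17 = 0.12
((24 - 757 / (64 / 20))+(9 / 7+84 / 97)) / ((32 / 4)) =-2285903 / 86912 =-26.30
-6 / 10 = -3 / 5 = -0.60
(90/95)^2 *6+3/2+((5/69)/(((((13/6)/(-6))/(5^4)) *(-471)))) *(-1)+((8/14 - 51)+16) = -6597875315/237249922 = -27.81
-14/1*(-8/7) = 16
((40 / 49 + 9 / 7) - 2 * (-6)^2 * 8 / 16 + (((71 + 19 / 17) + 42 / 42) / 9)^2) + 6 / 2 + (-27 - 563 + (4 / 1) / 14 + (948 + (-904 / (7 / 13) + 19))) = -1452689618 / 1147041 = -1266.47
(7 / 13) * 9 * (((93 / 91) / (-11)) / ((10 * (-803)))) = 837 / 14927770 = 0.00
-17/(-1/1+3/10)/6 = 85/21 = 4.05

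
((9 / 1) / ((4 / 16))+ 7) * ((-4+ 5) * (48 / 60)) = 172 / 5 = 34.40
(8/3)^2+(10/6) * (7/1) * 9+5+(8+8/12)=1132/9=125.78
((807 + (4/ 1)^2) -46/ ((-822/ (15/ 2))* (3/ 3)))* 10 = 1128085/ 137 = 8234.20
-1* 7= -7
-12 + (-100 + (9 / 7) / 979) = -767527 / 6853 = -112.00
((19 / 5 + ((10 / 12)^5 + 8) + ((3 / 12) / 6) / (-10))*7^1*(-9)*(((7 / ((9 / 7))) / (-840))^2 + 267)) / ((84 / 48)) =-147694197351703 / 1259712000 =-117244.42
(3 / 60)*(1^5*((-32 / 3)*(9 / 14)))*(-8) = 96 / 35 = 2.74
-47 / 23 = -2.04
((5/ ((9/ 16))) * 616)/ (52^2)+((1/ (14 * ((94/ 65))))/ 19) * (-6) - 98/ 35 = -75169763/ 95077710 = -0.79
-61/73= -0.84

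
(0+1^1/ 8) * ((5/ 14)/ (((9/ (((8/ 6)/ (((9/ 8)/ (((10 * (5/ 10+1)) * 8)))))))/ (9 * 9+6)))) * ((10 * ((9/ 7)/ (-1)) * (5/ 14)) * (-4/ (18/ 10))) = 5800000/ 9261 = 626.28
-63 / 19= -3.32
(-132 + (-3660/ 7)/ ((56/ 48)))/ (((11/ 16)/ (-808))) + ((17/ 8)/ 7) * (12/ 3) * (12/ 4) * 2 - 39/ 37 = 13598260086/ 19943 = 681856.29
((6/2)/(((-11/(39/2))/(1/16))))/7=-117/2464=-0.05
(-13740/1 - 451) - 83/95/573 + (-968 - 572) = -856317068/54435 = -15731.00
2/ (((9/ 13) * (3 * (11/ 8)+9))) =208/ 945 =0.22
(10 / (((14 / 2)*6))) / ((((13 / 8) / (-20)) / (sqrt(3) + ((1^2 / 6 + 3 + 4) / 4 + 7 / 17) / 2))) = -800*sqrt(3) / 273- 44950 / 13923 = -8.30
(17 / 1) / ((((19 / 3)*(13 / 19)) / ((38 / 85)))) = 114 / 65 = 1.75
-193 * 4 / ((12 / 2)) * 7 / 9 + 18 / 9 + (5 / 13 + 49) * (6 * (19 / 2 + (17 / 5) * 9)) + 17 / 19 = 392962793 / 33345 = 11784.76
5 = 5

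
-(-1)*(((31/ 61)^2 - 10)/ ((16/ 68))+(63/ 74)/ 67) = -1527172761/ 36897436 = -41.39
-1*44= -44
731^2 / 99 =534361 / 99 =5397.59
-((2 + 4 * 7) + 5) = -35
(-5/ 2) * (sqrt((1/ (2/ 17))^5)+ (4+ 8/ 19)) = -1445 * sqrt(34)/ 16 - 210/ 19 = -537.66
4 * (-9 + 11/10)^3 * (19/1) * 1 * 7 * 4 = -131148374/125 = -1049186.99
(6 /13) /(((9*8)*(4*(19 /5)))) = 5 /11856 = 0.00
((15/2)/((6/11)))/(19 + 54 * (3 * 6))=55/3964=0.01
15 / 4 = 3.75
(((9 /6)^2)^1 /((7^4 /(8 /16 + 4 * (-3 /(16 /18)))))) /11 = -117 /105644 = -0.00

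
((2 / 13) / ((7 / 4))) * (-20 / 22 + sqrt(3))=-80 / 1001 + 8 * sqrt(3) / 91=0.07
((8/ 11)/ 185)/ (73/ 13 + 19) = 13/ 81400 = 0.00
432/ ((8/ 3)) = 162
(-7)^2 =49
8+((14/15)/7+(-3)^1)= 77/15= 5.13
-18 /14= -9 /7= -1.29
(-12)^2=144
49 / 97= 0.51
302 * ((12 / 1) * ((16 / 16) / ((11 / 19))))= 68856 / 11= 6259.64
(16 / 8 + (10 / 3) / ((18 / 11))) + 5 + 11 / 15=1319 / 135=9.77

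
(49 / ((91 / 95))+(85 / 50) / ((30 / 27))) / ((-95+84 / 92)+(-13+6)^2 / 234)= -14177223 / 25262450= -0.56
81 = 81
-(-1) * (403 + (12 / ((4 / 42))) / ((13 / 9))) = 6373 / 13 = 490.23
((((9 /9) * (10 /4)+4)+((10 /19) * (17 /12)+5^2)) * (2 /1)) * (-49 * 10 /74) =-900620 /2109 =-427.04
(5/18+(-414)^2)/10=3085133/180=17139.63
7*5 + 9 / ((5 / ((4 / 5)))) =911 / 25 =36.44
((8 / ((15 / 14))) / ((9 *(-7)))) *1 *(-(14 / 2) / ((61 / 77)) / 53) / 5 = 0.00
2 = 2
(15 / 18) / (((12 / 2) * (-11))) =-5 / 396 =-0.01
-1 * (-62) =62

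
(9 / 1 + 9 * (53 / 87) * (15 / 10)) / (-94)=-999 / 5452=-0.18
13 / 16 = 0.81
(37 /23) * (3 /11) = 111 /253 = 0.44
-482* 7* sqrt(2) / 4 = -1192.89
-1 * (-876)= 876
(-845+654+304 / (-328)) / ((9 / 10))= -26230 / 123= -213.25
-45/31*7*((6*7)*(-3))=39690/31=1280.32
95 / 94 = 1.01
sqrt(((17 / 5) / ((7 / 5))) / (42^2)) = sqrt(119) / 294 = 0.04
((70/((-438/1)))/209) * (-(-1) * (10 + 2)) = -140/15257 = -0.01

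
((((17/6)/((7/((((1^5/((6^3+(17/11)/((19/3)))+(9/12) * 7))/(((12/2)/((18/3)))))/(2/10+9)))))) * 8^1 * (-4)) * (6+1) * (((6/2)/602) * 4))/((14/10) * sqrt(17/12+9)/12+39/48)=-2128389120/1531045742807+36382720 * sqrt(15)/218720820401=-0.00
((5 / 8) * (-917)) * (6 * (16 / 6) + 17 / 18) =-9711.28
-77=-77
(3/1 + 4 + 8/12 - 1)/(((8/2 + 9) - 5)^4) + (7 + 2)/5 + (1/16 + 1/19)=559387/291840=1.92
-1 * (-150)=150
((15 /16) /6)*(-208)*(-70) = 2275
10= 10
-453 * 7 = -3171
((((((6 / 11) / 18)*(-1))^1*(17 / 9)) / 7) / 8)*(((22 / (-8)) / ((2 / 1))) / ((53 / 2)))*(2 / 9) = 17 / 1442448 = 0.00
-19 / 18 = -1.06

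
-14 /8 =-7 /4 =-1.75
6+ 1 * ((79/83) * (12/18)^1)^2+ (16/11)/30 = 21998686/3410055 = 6.45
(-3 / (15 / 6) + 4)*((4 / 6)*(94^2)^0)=28 / 15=1.87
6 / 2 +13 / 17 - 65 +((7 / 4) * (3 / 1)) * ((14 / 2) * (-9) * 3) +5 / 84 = -1053.43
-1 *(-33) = 33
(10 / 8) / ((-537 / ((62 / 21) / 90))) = -31 / 405972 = -0.00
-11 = -11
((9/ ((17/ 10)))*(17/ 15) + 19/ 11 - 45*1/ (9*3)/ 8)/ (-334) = -1985/ 88176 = -0.02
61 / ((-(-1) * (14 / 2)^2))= 61 / 49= 1.24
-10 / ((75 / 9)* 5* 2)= -3 / 25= -0.12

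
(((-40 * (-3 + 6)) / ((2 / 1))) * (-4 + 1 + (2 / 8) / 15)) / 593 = 179 / 593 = 0.30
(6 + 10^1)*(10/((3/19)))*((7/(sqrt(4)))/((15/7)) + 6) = 69616/9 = 7735.11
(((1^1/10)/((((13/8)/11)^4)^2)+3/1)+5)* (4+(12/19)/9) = 1794467.38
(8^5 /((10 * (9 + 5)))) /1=8192 /35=234.06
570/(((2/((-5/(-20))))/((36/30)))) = 171/2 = 85.50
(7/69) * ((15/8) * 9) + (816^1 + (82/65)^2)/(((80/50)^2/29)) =576114997/62192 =9263.49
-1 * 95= -95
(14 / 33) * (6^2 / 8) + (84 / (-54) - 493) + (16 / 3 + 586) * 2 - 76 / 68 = 1159423 / 1683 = 688.90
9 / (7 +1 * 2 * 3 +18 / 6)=9 / 16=0.56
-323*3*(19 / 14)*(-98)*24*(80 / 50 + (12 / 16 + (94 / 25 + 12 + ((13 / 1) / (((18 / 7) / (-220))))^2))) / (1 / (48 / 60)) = 3061019813608.31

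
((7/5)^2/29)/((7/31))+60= 43717/725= 60.30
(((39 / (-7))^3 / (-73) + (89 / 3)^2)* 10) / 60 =147.08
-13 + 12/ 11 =-131/ 11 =-11.91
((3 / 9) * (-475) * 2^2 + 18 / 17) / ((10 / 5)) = -16123 / 51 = -316.14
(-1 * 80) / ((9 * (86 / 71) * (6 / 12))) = -5680 / 387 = -14.68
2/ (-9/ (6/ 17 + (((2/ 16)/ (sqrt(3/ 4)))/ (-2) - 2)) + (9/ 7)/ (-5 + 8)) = 0.35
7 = 7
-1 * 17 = -17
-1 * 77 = -77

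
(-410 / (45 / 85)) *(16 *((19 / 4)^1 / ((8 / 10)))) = -662150 / 9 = -73572.22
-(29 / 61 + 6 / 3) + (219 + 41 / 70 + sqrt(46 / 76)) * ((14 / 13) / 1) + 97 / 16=7 * sqrt(874) / 247 + 15229661 / 63440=240.90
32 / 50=16 / 25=0.64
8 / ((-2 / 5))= -20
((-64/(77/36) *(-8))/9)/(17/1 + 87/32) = 65536/48587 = 1.35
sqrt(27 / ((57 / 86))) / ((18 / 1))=sqrt(1634) / 114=0.35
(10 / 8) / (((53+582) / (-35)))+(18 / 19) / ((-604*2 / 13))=-57637 / 728726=-0.08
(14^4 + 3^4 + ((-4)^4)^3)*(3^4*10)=13620727530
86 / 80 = 43 / 40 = 1.08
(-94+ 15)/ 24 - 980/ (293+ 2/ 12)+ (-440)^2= 8172737519/ 42216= 193593.37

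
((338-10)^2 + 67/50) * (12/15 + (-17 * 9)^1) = -4093622187/250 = -16374488.75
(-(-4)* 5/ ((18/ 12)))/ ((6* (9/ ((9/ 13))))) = 20/ 117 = 0.17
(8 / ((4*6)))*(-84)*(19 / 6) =-266 / 3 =-88.67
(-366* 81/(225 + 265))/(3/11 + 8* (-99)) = 54351/711235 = 0.08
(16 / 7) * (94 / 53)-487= -179173 / 371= -482.95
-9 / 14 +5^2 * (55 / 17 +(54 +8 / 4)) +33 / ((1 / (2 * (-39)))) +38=-251271 / 238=-1055.76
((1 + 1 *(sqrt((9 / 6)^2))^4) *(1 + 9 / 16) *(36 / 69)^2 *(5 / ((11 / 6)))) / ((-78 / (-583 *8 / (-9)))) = -642625 / 13754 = -46.72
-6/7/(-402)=1/469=0.00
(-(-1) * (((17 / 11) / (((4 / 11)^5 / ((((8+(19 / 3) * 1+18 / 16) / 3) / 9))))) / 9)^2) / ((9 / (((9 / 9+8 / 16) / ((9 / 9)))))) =8526820943779369 / 213986410758144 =39.85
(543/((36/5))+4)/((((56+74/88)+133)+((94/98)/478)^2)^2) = 2168973244898873138033/984287950411098625689708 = 0.00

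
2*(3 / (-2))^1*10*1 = -30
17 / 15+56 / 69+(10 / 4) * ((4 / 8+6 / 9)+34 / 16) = 10.17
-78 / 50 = -1.56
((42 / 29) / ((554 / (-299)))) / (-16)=6279 / 128528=0.05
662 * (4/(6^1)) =1324/3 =441.33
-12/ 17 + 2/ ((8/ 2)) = -7/ 34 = -0.21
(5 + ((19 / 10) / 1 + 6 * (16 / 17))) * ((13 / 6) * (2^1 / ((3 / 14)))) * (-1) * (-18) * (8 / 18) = 172536 / 85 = 2029.84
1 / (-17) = -1 / 17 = -0.06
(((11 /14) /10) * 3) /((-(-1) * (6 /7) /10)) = 11 /4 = 2.75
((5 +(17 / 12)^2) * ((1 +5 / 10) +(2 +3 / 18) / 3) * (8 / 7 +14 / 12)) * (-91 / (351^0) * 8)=-6361745 / 243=-26180.02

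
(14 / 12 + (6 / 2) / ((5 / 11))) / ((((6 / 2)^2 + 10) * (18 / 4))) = 233 / 2565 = 0.09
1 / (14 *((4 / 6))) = 3 / 28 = 0.11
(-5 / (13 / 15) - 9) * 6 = -1152 / 13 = -88.62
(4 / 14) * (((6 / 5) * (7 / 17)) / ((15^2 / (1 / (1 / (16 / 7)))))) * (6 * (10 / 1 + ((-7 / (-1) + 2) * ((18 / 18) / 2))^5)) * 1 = 237476 / 14875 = 15.96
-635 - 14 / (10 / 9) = -3238 / 5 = -647.60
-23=-23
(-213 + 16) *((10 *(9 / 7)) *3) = -53190 / 7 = -7598.57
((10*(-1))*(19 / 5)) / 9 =-38 / 9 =-4.22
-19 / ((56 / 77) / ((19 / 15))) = -3971 / 120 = -33.09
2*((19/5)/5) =38/25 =1.52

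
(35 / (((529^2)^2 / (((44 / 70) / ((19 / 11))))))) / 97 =242 / 144327145872883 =0.00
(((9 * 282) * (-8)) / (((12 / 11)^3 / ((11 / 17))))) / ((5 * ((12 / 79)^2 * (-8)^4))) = -4294600607 / 200540160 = -21.42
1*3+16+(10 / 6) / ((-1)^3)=52 / 3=17.33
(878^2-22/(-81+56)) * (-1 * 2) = -38544244/25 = -1541769.76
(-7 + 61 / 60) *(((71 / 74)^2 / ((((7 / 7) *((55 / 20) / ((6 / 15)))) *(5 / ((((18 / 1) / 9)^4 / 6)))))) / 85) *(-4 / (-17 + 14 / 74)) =-14477752 / 12103925625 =-0.00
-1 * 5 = -5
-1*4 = -4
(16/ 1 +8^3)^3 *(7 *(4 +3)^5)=17317691854848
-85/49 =-1.73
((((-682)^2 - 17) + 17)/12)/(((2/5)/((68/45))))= 3953554/27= 146427.93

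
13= 13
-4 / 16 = -1 / 4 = -0.25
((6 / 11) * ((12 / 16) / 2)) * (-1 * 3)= -27 / 44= -0.61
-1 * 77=-77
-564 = -564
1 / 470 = 0.00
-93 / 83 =-1.12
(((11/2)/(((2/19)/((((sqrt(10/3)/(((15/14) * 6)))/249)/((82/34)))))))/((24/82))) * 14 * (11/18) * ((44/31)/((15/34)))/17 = 21065737 * sqrt(30)/844072650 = 0.14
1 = 1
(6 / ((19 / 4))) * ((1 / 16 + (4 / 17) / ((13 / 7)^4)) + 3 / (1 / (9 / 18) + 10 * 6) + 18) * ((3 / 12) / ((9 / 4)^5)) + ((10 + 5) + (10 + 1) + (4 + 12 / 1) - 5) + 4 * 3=92126137183357 / 1876323263373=49.10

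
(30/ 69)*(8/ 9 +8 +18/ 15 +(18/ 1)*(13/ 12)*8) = 14948/ 207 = 72.21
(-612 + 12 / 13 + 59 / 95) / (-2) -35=667463 / 2470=270.23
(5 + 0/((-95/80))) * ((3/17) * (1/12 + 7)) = 25/4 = 6.25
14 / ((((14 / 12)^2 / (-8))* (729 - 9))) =-4 / 35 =-0.11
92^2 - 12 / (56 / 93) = 118217 / 14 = 8444.07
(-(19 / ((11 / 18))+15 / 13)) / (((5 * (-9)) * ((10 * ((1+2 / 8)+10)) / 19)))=0.12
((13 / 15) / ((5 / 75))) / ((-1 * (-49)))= 13 / 49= 0.27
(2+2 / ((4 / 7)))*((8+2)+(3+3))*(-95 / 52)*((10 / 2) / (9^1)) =-10450 / 117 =-89.32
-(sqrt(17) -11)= 11 -sqrt(17)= 6.88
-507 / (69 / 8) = -1352 / 23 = -58.78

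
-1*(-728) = 728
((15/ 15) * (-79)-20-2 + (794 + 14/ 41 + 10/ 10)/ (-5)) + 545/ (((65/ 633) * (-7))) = -18995959/ 18655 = -1018.28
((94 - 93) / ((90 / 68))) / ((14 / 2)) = 0.11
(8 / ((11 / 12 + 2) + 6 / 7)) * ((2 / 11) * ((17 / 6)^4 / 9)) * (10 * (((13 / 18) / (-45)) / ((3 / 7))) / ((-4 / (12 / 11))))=212811508 / 754980831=0.28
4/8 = 1/2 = 0.50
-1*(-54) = 54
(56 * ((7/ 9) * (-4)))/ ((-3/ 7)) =10976/ 27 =406.52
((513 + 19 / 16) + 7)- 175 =5539 / 16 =346.19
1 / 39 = 0.03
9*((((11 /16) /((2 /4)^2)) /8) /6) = 33 /64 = 0.52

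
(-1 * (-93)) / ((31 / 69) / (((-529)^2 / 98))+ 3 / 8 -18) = -14365917576 / 2722548785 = -5.28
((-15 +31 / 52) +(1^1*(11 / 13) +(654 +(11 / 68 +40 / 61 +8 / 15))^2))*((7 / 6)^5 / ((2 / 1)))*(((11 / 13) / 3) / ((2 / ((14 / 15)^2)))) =195801645195404963593109 / 3434051017500480000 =57017.69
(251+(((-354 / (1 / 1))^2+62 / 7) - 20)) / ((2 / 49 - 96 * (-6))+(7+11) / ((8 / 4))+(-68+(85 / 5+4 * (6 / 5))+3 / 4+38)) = 123044740 / 566039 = 217.38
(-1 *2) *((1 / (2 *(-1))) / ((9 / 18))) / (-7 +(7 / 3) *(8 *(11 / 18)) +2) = 54 / 173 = 0.31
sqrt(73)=8.54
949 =949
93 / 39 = 31 / 13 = 2.38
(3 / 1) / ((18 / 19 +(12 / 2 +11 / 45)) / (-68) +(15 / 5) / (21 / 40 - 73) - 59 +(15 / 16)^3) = -0.05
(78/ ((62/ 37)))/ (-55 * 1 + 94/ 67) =-0.87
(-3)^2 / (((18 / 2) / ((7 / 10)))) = 7 / 10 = 0.70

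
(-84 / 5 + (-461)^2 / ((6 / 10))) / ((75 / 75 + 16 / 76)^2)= 1917911053 / 7935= 241702.72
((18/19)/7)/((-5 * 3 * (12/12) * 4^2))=-3/5320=-0.00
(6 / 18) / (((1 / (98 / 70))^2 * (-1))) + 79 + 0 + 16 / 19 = 112844 / 1425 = 79.19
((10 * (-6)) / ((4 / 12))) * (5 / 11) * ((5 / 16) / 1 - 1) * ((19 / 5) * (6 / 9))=285 / 2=142.50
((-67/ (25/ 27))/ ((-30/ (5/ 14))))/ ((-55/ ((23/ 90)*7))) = -1541/ 55000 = -0.03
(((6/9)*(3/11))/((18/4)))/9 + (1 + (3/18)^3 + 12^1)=92729/7128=13.01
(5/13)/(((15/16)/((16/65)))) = 256/2535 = 0.10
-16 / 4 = -4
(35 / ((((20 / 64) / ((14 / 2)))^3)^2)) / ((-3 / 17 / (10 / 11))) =-469769799073792 / 20625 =-22776717530.85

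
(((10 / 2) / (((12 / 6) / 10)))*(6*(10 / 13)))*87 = 130500 / 13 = 10038.46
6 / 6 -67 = -66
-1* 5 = -5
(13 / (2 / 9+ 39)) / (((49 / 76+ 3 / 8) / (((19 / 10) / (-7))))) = -0.09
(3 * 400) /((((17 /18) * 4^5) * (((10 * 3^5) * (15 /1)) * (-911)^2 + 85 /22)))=1485 /36203942559184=0.00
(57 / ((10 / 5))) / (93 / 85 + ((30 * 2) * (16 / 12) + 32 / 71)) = 114665 / 328082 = 0.35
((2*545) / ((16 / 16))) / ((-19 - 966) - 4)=-1090 / 989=-1.10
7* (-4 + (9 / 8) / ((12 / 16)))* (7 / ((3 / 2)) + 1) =-595 / 6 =-99.17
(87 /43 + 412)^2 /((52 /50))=7923670225 /48074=164822.36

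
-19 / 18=-1.06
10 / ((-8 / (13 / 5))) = -13 / 4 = -3.25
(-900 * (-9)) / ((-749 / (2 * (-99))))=1603800 / 749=2141.26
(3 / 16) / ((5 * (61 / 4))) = 3 / 1220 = 0.00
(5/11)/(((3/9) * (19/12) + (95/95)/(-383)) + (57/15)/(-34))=5859900/5329489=1.10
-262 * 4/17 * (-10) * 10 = 104800/17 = 6164.71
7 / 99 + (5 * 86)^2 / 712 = 4577521 / 17622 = 259.76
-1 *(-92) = 92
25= 25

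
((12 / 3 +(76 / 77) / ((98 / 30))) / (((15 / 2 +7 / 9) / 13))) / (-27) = -422032 / 1686531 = -0.25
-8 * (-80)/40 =16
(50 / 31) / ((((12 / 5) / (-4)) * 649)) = -250 / 60357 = -0.00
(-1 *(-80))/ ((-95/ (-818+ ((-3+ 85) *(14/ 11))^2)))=-1026464/ 121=-8483.17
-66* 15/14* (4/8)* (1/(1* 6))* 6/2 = -495/28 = -17.68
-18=-18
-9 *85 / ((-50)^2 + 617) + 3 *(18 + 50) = 211701 / 1039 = 203.75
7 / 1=7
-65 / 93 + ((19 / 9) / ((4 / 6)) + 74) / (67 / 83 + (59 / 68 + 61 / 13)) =165395971 / 14482363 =11.42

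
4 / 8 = 1 / 2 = 0.50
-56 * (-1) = 56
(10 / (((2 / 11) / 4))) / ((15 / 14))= 616 / 3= 205.33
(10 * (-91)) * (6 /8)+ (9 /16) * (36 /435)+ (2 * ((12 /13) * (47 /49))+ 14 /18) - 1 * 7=-2284054859 /3325140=-686.90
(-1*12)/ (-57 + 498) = -4/ 147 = -0.03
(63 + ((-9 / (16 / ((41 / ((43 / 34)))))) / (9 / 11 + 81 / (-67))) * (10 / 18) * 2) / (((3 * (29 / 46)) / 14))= 915963293 / 1077408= 850.15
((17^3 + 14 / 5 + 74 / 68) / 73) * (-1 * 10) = -835871 / 1241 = -673.55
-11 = -11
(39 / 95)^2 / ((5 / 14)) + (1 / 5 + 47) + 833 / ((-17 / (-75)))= 167985569 / 45125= 3722.67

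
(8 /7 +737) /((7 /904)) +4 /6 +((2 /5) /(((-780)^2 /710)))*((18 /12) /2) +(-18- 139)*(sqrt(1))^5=945718798279 /9937200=95169.54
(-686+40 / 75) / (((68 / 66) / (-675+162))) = 29010663 / 85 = 341301.92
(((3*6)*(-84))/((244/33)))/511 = -1782/4453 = -0.40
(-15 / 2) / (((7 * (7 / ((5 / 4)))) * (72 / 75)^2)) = -15625 / 75264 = -0.21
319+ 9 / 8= 320.12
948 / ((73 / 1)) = 948 / 73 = 12.99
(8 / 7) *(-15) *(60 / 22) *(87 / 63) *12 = -417600 / 539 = -774.77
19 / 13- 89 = -1138 / 13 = -87.54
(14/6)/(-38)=-7/114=-0.06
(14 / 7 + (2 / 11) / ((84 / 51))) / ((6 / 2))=325 / 462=0.70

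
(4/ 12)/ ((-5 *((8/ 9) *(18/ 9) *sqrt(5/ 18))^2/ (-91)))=22113/ 3200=6.91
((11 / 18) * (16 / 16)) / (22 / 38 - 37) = -209 / 12456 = -0.02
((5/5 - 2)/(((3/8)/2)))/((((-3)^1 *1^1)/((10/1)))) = 160/9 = 17.78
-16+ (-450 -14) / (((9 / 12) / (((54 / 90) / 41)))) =-5136 / 205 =-25.05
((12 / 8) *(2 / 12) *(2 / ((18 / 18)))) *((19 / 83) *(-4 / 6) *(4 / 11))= -76 / 2739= -0.03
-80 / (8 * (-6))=5 / 3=1.67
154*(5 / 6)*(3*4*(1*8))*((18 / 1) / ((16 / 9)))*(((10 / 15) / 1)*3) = 249480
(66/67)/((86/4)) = 132/2881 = 0.05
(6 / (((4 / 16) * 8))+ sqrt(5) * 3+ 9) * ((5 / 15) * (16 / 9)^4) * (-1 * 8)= -2097152 / 6561 -524288 * sqrt(5) / 6561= -498.32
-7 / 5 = -1.40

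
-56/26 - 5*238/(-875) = -258/325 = -0.79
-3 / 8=-0.38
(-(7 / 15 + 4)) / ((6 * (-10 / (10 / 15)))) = 67 / 1350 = 0.05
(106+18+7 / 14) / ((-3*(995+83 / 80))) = -3320 / 79683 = -0.04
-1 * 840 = -840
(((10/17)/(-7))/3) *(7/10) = -1/51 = -0.02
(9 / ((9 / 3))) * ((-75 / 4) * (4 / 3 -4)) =150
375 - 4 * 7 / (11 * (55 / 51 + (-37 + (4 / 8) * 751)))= 142874769 / 381007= 374.99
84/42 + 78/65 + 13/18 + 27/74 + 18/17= 151316/28305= 5.35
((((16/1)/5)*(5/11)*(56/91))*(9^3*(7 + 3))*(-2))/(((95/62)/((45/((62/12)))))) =-201553920/2717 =-74182.52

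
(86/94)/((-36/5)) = -215/1692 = -0.13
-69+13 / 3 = -194 / 3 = -64.67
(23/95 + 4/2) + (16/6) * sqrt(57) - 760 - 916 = -159007/95 + 8 * sqrt(57)/3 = -1653.63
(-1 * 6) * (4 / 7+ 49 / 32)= -1413 / 112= -12.62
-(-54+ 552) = -498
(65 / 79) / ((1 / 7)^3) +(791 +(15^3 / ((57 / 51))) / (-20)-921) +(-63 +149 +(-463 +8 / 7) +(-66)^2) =167329069 / 42028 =3981.37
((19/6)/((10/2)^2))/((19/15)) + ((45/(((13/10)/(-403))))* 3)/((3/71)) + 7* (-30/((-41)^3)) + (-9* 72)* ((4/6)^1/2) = -682776842839/689210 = -990665.90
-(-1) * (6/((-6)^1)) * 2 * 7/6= -7/3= -2.33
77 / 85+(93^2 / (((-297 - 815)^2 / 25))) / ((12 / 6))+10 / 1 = 2310931701 / 210212480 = 10.99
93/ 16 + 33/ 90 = 1483/ 240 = 6.18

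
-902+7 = -895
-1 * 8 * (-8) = 64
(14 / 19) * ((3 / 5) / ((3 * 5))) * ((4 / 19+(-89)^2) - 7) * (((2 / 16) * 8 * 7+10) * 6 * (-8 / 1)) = -343565376 / 1805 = -190340.93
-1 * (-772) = 772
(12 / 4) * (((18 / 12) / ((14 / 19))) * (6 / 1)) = 513 / 14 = 36.64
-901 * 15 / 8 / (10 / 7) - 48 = -19689 / 16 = -1230.56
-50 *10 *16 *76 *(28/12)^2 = -29792000/9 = -3310222.22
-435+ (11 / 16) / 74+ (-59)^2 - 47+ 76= 3640811 / 1184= 3075.01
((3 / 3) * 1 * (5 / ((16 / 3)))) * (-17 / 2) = -7.97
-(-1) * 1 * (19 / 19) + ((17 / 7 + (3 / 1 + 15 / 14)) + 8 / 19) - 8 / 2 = 149 / 38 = 3.92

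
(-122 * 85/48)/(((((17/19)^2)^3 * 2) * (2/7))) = -100442955935/136306272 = -736.89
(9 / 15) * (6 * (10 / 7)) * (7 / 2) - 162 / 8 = -9 / 4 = -2.25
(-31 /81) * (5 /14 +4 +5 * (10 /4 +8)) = -12338 /567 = -21.76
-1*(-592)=592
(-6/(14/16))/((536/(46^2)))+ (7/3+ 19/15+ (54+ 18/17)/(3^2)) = -691766/39865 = -17.35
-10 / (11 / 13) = -130 / 11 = -11.82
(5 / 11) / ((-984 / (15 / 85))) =-5 / 61336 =-0.00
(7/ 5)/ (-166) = -7/ 830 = -0.01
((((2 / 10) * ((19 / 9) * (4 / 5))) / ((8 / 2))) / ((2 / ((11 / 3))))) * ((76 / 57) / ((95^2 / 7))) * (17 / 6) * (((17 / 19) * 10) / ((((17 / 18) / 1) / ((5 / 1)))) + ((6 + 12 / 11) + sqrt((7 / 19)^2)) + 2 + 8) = 1612331 / 54826875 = 0.03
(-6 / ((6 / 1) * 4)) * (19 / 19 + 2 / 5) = -7 / 20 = -0.35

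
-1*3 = -3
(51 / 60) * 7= 5.95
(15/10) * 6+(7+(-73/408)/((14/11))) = 90589/5712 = 15.86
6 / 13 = 0.46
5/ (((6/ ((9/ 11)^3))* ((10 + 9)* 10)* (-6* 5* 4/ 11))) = -81/ 367840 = -0.00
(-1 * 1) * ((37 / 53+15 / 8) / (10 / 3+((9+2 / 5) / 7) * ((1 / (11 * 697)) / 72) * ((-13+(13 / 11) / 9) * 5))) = -7452945027 / 9654446398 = -0.77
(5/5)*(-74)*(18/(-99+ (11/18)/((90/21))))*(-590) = -424375200/53383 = -7949.63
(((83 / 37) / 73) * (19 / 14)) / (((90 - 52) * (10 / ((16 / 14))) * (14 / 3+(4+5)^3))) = 249 / 1456500745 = 0.00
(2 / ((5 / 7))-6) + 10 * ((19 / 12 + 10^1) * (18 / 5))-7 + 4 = 2054 / 5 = 410.80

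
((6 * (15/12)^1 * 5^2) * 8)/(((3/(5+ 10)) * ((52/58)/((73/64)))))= 3969375/416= 9541.77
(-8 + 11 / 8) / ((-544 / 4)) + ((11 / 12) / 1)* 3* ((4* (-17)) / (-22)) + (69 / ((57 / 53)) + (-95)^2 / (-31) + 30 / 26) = -1810024547 / 8330816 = -217.27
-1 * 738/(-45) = 82/5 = 16.40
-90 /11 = -8.18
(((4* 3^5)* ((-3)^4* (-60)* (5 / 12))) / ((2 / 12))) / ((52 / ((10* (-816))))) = 24091992000 / 13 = 1853230153.85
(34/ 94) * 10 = 3.62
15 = 15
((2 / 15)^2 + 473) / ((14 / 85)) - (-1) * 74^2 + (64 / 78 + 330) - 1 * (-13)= 71185139 / 8190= 8691.71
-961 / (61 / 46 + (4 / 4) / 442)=-4884763 / 6752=-723.45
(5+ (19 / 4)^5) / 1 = 2481219 / 1024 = 2423.07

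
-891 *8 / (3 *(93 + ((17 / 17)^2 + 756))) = -2.80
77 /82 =0.94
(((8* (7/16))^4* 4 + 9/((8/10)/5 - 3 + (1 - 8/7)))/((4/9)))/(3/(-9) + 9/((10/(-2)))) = -9352665/14848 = -629.89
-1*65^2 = -4225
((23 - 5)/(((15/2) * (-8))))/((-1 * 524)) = 3/5240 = 0.00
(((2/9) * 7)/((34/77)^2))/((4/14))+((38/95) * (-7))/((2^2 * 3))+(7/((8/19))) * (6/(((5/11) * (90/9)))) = 25820459/520200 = 49.64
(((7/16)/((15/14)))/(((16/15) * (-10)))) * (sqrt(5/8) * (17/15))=-833 * sqrt(10)/76800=-0.03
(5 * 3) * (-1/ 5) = -3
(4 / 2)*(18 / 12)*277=831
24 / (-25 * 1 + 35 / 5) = -4 / 3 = -1.33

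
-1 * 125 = -125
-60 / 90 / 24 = -1 / 36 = -0.03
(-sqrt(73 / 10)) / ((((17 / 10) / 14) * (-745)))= 14 * sqrt(730) / 12665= 0.03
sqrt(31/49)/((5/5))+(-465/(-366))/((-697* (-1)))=155/85034+sqrt(31)/7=0.80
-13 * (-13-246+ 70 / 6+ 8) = 9334 / 3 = 3111.33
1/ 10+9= 91/ 10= 9.10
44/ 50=22/ 25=0.88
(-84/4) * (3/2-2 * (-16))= -1407/2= -703.50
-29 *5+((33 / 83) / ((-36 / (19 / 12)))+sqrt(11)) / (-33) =-5199101 / 35856 - sqrt(11) / 33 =-145.10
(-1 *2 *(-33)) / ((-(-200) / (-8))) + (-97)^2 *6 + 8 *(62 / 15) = 4236332 / 75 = 56484.43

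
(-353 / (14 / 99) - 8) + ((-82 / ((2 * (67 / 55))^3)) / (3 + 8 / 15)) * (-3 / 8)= -8939544881291 / 3570658336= -2503.61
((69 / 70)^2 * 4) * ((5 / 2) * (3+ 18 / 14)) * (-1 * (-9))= 128547 / 343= 374.77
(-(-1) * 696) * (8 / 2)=2784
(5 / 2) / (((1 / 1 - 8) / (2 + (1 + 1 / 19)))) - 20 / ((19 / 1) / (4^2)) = -17.93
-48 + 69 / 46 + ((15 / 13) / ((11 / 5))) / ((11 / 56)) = -137889 / 3146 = -43.83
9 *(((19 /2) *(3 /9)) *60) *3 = 5130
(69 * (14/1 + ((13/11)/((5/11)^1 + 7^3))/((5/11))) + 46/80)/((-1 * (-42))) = 2087825/90672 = 23.03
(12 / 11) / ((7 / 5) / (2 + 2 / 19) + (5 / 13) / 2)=10400 / 8173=1.27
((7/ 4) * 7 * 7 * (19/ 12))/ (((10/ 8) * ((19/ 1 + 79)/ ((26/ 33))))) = 0.87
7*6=42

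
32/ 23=1.39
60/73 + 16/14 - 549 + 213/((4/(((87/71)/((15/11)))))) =-5101673/10220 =-499.19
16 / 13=1.23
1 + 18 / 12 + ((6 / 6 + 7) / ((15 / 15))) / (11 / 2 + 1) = 97 / 26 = 3.73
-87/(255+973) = -87/1228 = -0.07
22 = 22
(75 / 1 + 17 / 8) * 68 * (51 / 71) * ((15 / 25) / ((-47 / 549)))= -881044533 / 33370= -26402.29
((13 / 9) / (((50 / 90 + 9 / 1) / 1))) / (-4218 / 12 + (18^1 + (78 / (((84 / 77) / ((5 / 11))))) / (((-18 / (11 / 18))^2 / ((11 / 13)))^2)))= -1862373337344 / 4108824979757713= -0.00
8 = 8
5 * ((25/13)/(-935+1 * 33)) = -125/11726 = -0.01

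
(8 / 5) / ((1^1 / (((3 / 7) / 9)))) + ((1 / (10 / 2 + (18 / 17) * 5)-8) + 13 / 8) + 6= -121 / 600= -0.20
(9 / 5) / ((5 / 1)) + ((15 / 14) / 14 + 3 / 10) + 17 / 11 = 122999 / 53900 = 2.28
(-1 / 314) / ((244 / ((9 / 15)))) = -3 / 383080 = -0.00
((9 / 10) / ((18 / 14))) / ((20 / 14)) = 49 / 100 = 0.49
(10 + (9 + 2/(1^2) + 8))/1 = 29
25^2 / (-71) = -625 / 71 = -8.80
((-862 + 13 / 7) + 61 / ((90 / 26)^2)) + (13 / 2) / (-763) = -377466463 / 441450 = -855.06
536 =536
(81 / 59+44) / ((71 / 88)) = 235576 / 4189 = 56.24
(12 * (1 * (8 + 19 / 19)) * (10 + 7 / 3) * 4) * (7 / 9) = 4144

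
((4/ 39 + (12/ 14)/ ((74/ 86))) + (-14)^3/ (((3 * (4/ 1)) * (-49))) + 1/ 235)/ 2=2.88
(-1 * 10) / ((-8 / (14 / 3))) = 35 / 6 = 5.83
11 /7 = 1.57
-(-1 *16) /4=4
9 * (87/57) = 261/19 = 13.74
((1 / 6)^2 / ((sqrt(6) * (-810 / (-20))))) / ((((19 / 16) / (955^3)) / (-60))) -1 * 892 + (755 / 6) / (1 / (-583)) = -69678710000 * sqrt(6) / 13851 -445517 / 6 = -12396632.84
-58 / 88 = -29 / 44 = -0.66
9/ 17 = 0.53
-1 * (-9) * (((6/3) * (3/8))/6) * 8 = 9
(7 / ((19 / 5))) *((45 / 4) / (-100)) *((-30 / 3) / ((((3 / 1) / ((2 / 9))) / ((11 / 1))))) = 385 / 228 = 1.69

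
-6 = -6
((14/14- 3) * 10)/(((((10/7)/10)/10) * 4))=-350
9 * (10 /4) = 45 /2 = 22.50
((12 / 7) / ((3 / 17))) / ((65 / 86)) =5848 / 455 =12.85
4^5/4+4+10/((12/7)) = 1595/6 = 265.83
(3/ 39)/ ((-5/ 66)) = -66/ 65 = -1.02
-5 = -5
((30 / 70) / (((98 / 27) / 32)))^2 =1679616 / 117649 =14.28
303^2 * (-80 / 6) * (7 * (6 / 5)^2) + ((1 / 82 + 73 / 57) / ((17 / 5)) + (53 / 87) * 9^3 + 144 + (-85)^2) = -142074148815361 / 11521410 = -12331316.12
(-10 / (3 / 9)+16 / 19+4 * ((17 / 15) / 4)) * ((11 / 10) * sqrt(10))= -87857 * sqrt(10) / 2850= -97.48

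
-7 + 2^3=1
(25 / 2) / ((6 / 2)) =25 / 6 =4.17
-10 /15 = -2 /3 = -0.67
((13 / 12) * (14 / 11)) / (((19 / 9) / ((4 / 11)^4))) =34944 / 3059969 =0.01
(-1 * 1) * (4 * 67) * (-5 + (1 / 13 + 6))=-3752 / 13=-288.62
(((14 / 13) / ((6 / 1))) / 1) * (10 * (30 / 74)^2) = 5250 / 17797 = 0.29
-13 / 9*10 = -130 / 9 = -14.44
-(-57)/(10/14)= 399/5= 79.80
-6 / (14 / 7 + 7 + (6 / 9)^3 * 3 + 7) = -27 / 76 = -0.36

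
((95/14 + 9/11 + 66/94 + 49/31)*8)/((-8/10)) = -11091755/112189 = -98.87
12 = 12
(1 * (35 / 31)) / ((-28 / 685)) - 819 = -104981 / 124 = -846.62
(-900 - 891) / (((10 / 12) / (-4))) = 42984 / 5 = 8596.80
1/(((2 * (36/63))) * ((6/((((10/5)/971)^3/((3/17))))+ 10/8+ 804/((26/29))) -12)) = 1547/214228241456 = 0.00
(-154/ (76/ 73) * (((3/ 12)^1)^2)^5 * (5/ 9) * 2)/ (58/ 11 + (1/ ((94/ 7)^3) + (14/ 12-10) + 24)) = -0.00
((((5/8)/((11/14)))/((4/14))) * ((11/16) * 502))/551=61495/35264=1.74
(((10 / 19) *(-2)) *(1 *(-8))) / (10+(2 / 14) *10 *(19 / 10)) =1120 / 1691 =0.66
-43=-43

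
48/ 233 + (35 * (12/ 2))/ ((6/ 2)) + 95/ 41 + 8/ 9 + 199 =23421164/ 85977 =272.41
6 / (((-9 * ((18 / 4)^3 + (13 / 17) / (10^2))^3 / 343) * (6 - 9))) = 26962544000000 / 267732575492598459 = 0.00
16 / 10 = 8 / 5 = 1.60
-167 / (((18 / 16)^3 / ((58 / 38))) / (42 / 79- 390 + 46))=67281900544 / 1094229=61487.95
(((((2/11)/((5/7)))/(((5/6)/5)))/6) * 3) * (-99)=-378/5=-75.60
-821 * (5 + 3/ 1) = -6568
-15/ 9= -5/ 3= -1.67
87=87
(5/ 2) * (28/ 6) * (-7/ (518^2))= -5/ 16428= -0.00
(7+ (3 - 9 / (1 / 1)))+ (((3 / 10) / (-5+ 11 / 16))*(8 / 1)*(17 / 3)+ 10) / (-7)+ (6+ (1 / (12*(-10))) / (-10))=387867 / 64400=6.02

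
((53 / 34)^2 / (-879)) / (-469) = 0.00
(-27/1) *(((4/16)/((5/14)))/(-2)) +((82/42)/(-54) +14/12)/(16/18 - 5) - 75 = -3068761/46620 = -65.82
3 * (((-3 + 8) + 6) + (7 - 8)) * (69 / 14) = 1035 / 7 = 147.86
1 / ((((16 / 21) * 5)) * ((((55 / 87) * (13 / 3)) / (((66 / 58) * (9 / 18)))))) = 567 / 10400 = 0.05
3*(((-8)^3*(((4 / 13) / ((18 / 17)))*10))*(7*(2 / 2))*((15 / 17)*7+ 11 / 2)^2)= -2824353280 / 663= -4259959.70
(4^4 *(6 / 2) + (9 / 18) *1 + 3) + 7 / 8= 6179 / 8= 772.38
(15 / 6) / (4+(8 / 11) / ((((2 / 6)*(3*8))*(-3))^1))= 165 / 262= 0.63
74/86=37/43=0.86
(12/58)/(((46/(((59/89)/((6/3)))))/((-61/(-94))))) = 10797/11160244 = 0.00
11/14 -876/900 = -197/1050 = -0.19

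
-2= -2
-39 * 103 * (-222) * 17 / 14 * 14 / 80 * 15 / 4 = 710632.41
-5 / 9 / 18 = -5 / 162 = -0.03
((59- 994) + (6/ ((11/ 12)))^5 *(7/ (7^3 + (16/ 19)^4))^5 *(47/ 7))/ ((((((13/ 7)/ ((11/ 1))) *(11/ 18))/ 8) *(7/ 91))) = -27287225368818584053668964723064845578898796439888/ 28952586412696495517555431373206710403421149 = -942479.71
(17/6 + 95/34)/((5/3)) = 287/85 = 3.38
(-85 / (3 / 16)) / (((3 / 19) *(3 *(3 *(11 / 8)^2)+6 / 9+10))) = -330752 / 3189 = -103.72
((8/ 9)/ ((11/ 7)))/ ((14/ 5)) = 20/ 99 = 0.20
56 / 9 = 6.22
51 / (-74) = -51 / 74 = -0.69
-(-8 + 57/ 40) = 263/ 40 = 6.58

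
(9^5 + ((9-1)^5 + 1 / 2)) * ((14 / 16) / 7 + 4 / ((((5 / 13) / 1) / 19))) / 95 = 15288097 / 80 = 191101.21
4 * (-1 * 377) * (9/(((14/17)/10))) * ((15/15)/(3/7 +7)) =-22185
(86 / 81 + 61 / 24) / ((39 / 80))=23350 / 3159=7.39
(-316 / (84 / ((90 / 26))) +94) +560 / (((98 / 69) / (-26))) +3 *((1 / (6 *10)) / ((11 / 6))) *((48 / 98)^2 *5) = -3491941771 / 343343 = -10170.42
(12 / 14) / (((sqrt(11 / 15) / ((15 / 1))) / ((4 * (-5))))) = -1800 * sqrt(165) / 77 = -300.28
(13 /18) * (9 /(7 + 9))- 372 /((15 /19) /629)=-47421503 /160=-296384.39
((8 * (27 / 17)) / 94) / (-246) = -18 / 32759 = -0.00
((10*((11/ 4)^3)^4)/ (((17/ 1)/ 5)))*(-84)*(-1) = 1647674897778525/ 35651584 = 46216036.23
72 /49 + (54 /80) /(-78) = 74439 /50960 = 1.46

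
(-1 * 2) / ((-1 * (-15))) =-2 / 15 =-0.13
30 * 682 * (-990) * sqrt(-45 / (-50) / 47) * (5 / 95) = -6076620 * sqrt(470) / 893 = -147522.94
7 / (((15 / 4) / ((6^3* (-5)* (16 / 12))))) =-2688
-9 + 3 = -6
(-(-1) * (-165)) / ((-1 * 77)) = 15 / 7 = 2.14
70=70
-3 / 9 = -1 / 3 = -0.33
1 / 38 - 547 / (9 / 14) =-290995 / 342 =-850.86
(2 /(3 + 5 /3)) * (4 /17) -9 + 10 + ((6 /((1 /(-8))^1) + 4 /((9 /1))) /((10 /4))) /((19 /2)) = -91723 /101745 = -0.90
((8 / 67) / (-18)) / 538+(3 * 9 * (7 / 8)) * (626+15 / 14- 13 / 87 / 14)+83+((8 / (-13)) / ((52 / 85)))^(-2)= 2025359434164083 / 135945686700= 14898.30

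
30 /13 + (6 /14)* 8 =522 /91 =5.74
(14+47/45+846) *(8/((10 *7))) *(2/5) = 309976/7875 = 39.36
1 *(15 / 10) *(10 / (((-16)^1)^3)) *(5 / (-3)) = 25 / 4096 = 0.01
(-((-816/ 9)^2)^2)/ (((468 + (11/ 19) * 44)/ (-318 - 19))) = 1095239604224/ 23733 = 46148384.28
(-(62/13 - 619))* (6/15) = 3194/13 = 245.69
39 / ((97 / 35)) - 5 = 880 / 97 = 9.07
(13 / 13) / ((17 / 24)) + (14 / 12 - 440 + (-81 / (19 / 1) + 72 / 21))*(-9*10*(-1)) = -89464833 / 2261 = -39568.70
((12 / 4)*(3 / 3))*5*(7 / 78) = 35 / 26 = 1.35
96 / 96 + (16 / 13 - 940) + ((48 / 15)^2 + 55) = -283572 / 325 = -872.53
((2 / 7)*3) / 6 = 1 / 7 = 0.14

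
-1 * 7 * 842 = -5894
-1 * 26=-26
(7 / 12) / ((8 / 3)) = 7 / 32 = 0.22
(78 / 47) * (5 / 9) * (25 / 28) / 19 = 1625 / 37506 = 0.04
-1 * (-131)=131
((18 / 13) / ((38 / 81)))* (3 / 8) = 2187 / 1976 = 1.11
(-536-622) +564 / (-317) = -367650 / 317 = -1159.78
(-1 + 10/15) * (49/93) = -49/279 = -0.18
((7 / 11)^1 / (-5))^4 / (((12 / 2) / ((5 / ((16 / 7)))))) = 16807 / 175692000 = 0.00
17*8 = 136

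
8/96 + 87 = 1045/12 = 87.08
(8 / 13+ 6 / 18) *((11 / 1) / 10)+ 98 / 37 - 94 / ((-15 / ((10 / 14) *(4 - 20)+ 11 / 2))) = -1126603 / 33670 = -33.46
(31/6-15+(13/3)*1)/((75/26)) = -143/75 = -1.91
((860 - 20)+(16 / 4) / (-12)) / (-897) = -2519 / 2691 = -0.94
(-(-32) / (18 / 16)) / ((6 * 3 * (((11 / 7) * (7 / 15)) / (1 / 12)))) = 160 / 891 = 0.18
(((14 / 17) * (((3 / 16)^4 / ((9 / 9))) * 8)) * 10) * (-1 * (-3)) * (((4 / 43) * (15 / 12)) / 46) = 42525 / 68866048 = 0.00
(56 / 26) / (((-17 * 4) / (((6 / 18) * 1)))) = -7 / 663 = -0.01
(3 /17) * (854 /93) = 854 /527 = 1.62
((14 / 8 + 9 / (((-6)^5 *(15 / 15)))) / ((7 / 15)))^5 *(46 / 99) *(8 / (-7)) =-566109156474302103125 / 1442334164750696448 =-392.50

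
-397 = -397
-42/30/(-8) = 7/40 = 0.18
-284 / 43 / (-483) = 284 / 20769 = 0.01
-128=-128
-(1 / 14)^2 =-1 / 196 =-0.01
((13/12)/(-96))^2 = 169/1327104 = 0.00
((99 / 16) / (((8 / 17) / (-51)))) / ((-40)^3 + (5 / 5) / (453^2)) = 17613704097 / 1681072127872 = 0.01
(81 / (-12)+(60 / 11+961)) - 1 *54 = 905.70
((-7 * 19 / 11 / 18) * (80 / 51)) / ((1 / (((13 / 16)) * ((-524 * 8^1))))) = 18119920 / 5049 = 3588.81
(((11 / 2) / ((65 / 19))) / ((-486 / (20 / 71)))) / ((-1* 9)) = 209 / 2018601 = 0.00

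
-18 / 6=-3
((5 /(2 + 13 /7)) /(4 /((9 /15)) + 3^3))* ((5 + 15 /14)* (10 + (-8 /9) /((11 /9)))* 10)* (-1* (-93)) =2239750 /1111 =2015.98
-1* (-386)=386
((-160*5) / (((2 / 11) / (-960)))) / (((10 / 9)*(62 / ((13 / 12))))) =2059200 / 31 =66425.81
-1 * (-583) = 583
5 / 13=0.38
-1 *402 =-402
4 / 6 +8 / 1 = 26 / 3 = 8.67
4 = 4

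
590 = 590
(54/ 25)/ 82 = 27/ 1025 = 0.03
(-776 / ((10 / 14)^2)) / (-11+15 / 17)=150.33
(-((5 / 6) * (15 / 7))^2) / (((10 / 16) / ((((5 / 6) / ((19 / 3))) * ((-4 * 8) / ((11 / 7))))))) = 20000 / 1463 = 13.67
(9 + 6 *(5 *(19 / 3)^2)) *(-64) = -232768 / 3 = -77589.33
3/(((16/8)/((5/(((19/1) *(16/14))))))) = 105/304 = 0.35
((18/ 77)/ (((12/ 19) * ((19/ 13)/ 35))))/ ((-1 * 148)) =-195/ 3256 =-0.06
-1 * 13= -13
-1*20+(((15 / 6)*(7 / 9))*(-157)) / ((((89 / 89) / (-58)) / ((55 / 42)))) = 23166.57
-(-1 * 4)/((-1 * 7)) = -4/7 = -0.57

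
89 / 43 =2.07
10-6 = 4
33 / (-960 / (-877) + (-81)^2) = 9647 / 1918319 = 0.01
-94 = -94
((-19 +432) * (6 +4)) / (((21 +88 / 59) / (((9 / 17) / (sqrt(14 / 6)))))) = 313290 * sqrt(21) / 22559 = 63.64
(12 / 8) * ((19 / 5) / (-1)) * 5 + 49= 41 / 2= 20.50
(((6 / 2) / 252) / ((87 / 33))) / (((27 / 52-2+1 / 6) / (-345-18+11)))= 50336 / 41615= 1.21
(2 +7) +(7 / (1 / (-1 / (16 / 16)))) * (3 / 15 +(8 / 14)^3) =6.29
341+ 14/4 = 689/2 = 344.50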